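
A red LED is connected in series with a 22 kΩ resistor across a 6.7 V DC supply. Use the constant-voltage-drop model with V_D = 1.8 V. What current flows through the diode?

KVL around the loop: 6.7 = V_D + I·R = 1.8 + I × 22 kΩ.
So I = (6.7 − 1.8) / 22 kΩ = 4.9 / 22 = 0.223 mA.

I ≈ 0.22 mA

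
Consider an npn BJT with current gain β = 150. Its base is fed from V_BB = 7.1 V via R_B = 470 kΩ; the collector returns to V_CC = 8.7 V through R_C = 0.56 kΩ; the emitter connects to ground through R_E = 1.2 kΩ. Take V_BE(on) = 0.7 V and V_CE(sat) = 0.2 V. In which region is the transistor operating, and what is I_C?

Assume active. Base-emitter loop: I_B = (V_BB − V_BE)/(R_B + (β+1)R_E) = (7.1 − 0.7)/(470 + 151×1.2) = 0.00983 mA.
I_C = β·I_B = 150×0.00983 = 1.47 mA.
V_CE = V_CC − I_C·R_C − I_E·R_E = 8.7 − 1.47×0.56 − 1.48×1.2 = 6.09 V > V_CE(sat), so the active-region assumption holds.

active; I_C ≈ 1.5 mA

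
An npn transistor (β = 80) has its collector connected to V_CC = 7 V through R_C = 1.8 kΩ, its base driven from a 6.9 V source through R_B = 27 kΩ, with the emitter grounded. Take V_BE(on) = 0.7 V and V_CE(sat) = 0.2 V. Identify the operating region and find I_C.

Assume active: I_B = (6.9 − 0.7)/27 = 0.23 mA, giving I_C = β·I_B = 18.4 mA.
But then V_CE = 7 − 18.4×1.8 = -26.1 V < V_CE(sat) = 0.2 V — impossible in the active region.
So the transistor is saturated. With V_CE = 0.2 V, I_C = (V_CC − 0.2)/R_C = 6.8/1.8 = 3.78 mA.
Check: β·I_B = 18.4 mA > I_C = 3.78 mA, confirming saturation.

saturation; I_C ≈ 3.8 mA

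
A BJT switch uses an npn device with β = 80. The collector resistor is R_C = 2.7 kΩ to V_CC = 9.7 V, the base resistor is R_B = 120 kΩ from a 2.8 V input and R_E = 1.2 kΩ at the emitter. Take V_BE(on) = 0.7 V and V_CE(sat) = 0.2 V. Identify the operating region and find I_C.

active; I_C ≈ 0.77 mA

Assume active. Base-emitter loop: I_B = (V_BB − V_BE)/(R_B + (β+1)R_E) = (2.8 − 0.7)/(120 + 81×1.2) = 0.00967 mA.
I_C = β·I_B = 80×0.00967 = 0.773 mA.
V_CE = V_CC − I_C·R_C − I_E·R_E = 9.7 − 0.773×2.7 − 0.783×1.2 = 6.67 V > V_CE(sat), so the active-region assumption holds.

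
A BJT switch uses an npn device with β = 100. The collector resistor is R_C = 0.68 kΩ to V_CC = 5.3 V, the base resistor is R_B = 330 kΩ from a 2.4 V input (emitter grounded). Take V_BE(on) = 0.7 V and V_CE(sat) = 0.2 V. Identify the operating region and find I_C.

active; I_C ≈ 0.52 mA

Assume active. Base-emitter loop: I_B = (V_BB − V_BE)/R_B = (2.4 − 0.7)/330 = 0.00515 mA.
I_C = β·I_B = 100×0.00515 = 0.515 mA.
V_CE = V_CC − I_C·R_C = 5.3 − 0.515×0.68 = 4.95 V > V_CE(sat), so the active-region assumption holds.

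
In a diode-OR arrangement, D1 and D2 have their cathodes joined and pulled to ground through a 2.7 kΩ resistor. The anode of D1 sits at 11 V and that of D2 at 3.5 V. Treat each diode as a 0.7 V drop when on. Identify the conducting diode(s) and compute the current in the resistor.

Assume both conduct. Then node N would need to be at both 11−0.7 = 10.3 V and 3.5−0.7 = 2.8 V, which is impossible.
Assume only D1 conducts: V_N = 11 − 0.7 = 10.3 V, so I_R = 10.3/2.7 = 3.81 mA.
Check D2: its anode-to-cathode voltage is 3.5 − 10.3 = -6.8 V < 0.7 V, so it is off. The assumption is consistent.

Only D1 conducts; I_R ≈ 3.8 mA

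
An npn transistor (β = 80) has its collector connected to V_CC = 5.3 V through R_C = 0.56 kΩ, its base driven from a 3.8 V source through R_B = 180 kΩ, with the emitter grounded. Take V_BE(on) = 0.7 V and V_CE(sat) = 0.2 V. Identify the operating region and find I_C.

Assume active. Base-emitter loop: I_B = (V_BB − V_BE)/R_B = (3.8 − 0.7)/180 = 0.0172 mA.
I_C = β·I_B = 80×0.0172 = 1.38 mA.
V_CE = V_CC − I_C·R_C = 5.3 − 1.38×0.56 = 4.53 V > V_CE(sat), so the active-region assumption holds.

active; I_C ≈ 1.4 mA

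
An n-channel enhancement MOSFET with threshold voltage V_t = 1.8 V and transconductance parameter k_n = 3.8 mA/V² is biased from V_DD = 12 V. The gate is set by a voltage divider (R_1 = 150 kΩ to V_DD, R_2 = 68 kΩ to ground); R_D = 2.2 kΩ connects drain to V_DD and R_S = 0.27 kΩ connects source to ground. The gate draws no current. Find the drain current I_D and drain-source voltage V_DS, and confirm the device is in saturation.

I_D ≈ 2.7 mA, V_DS ≈ 5.2 V

V_G = V_DD·R_2/(R_1+R_2) = 12×68/218 = 3.74 V.
Assume saturation: I_D = (k_n/2)(V_GS − V_t)² with V_GS = V_G − I_D·R_S = 3.74 − 0.27·I_D.
Substituting gives 0.139·I_D² − 2.99·I_D + 7.17 = 0, with roots I_D = 2.74 or 18.9 mA.
The root I_D = 18.9 mA gives V_GS = -1.35 V ≤ V_t, so take I_D = 2.74 mA.
Then V_GS = 3 V and V_DS = V_DD − I_D(R_D+R_S) = 12 − 2.74×2.47 = 5.22 V.
Saturation requires V_DS ≥ V_GS − V_t = 1.2 V; 5.22 ≥ 1.2 ✓.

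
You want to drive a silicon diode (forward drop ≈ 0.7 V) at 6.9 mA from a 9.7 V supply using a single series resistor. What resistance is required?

The resistor drops V_S − V_D = 9.7 − 0.7 = 9 V at 6.9 mA.
R = 9 V / 6.9 mA = 1.3 kΩ.

R ≈ 1.3 kΩ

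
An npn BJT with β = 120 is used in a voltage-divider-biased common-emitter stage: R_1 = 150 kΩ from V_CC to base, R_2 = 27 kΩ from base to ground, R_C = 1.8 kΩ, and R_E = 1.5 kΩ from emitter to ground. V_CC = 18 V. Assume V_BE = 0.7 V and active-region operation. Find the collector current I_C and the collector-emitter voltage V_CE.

I_C ≈ 1.2 mA, V_CE ≈ 14 V

Thevenize the base divider: V_Th = V_CC·R_2/(R_1+R_2) = 18×27/177 = 2.75 V, R_Th = R_1‖R_2 = 22.9 kΩ.
Base-emitter loop: V_Th = I_B·R_Th + V_BE + (β+1)I_B·R_E, so I_B = (2.75 − 0.7) / (22.9 + 121×1.5) = 0.01 mA.
I_C = β·I_B = 120×0.01 = 1.2 mA, and I_E = (β+1)I_B = 1.21 mA.
V_CE = V_CC − I_C·R_C − I_E·R_E = 18 − 1.2×1.8 − 1.21×1.5 = 14 V.
V_CE = 14 V > 0.2 V confirms active-region operation.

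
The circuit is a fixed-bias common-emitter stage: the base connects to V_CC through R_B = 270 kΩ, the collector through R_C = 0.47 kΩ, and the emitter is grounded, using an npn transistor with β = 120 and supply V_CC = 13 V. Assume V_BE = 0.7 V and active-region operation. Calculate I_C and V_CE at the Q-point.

I_C ≈ 5.5 mA, V_CE ≈ 10 V

Base loop: V_CC = I_B·R_B + V_BE, so I_B = (13 − 0.7)/270 kΩ = 0.0456 mA.
In the active region I_C = β·I_B = 120 × 0.0456 = 5.47 mA.
Collector loop: V_CE = V_CC − I_C·R_C = 13 − 5.47×0.47 = 10.4 V.
Since V_CE = 10.4 V > V_CE(sat) ≈ 0.2 V, the transistor is in the active region as assumed.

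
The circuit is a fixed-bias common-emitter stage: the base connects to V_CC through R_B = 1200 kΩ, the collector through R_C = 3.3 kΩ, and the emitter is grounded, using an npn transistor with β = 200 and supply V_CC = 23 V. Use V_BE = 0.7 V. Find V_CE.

Base loop: V_CC = I_B·R_B + V_BE, so I_B = (23 − 0.7)/1200 kΩ = 0.0186 mA.
In the active region I_C = β·I_B = 200 × 0.0186 = 3.72 mA.
Collector loop: V_CE = V_CC − I_C·R_C = 23 − 3.72×3.3 = 10.7 V.
Since V_CE = 10.7 V > V_CE(sat) ≈ 0.2 V, the transistor is in the active region as assumed.

V_CE ≈ 11 V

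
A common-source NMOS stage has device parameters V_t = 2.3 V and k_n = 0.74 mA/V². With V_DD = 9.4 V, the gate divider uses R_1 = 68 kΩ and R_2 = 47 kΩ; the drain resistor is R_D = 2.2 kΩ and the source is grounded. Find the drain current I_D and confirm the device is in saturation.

I_D ≈ 0.88 mA

V_G = V_DD·R_2/(R_1+R_2) = 9.4×47/115 = 3.84 V. With the source grounded, V_GS = V_G = 3.84 V.
Assume saturation: I_D = (k_n/2)(V_GS − V_t)² = (0.74/2)×(3.84 − 2.3)² = 0.37×1.54² = 0.879 mA.
V_DS = V_DD − I_D·R_D = 9.4 − 0.879×2.2 = 7.47 V.
Saturation requires V_DS ≥ V_GS − V_t = 1.54 V; 7.47 ≥ 1.54 ✓.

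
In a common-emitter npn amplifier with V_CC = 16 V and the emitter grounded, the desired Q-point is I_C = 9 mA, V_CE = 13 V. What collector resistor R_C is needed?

R_C ≈ 0.33 kΩ

Collector loop: V_CC = I_C·R_C + V_CE.
R_C = (V_CC − V_CE)/I_C = (16 − 13)/9 = 0.333 kΩ.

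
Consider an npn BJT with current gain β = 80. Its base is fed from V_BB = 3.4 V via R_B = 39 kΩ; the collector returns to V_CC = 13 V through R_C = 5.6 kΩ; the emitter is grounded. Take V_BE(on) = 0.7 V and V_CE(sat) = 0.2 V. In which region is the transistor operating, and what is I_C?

Assume active: I_B = (3.4 − 0.7)/39 = 0.0692 mA, giving I_C = β·I_B = 5.54 mA.
But then V_CE = 13 − 5.54×5.6 = -18 V < V_CE(sat) = 0.2 V — impossible in the active region.
So the transistor is saturated. With V_CE = 0.2 V, I_C = (V_CC − 0.2)/R_C = 12.8/5.6 = 2.29 mA.
Check: β·I_B = 5.54 mA > I_C = 2.29 mA, confirming saturation.

saturation; I_C ≈ 2.3 mA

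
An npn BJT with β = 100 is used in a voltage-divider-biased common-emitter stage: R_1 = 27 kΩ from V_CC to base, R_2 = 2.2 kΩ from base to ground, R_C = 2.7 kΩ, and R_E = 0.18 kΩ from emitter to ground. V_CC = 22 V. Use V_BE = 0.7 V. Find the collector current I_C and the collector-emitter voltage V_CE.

I_C ≈ 4.7 mA, V_CE ≈ 8.3 V

Thevenize the base divider: V_Th = V_CC·R_2/(R_1+R_2) = 22×2.2/29.2 = 1.66 V, R_Th = R_1‖R_2 = 2.03 kΩ.
Base-emitter loop: V_Th = I_B·R_Th + V_BE + (β+1)I_B·R_E, so I_B = (1.66 − 0.7) / (2.03 + 101×0.18) = 0.0474 mA.
I_C = β·I_B = 100×0.0474 = 4.74 mA, and I_E = (β+1)I_B = 4.78 mA.
V_CE = V_CC − I_C·R_C − I_E·R_E = 22 − 4.74×2.7 − 4.78×0.18 = 8.35 V.
V_CE = 8.35 V > 0.2 V confirms active-region operation.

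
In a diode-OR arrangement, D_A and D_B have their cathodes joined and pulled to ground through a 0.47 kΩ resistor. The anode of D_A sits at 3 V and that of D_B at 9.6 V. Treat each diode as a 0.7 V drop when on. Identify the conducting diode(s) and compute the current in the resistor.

Assume both conduct. Then node N would need to be at both 3−0.7 = 2.3 V and 9.6−0.7 = 8.9 V, which is impossible.
Assume only D_B conducts: V_N = 9.6 − 0.7 = 8.9 V, so I_R = 8.9/0.47 = 18.9 mA.
Check D_A: its anode-to-cathode voltage is 3 − 8.9 = -5.9 V < 0.7 V, so it is off. The assumption is consistent.

Only D_B conducts; I_R ≈ 19 mA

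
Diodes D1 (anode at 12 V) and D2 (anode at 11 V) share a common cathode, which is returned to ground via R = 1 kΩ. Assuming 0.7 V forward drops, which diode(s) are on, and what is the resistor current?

Assume both conduct. Then node N would need to be at both 12−0.7 = 11.3 V and 11−0.7 = 10.3 V, which is impossible.
Assume only D1 conducts: V_N = 12 − 0.7 = 11.3 V, so I_R = 11.3/1 = 11.3 mA.
Check D2: its anode-to-cathode voltage is 11 − 11.3 = -0.3 V < 0.7 V, so it is off. The assumption is consistent.

Only D1 conducts; I_R ≈ 11 mA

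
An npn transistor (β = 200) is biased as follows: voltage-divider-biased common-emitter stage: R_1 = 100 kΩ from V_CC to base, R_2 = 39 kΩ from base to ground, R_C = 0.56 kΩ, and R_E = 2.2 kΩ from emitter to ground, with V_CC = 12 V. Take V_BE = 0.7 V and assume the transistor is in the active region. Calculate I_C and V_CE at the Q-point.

Thevenize the base divider: V_Th = V_CC·R_2/(R_1+R_2) = 12×39/139 = 3.37 V, R_Th = R_1‖R_2 = 28.1 kΩ.
Base-emitter loop: V_Th = I_B·R_Th + V_BE + (β+1)I_B·R_E, so I_B = (3.37 − 0.7) / (28.1 + 201×2.2) = 0.00567 mA.
I_C = β·I_B = 200×0.00567 = 1.13 mA, and I_E = (β+1)I_B = 1.14 mA.
V_CE = V_CC − I_C·R_C − I_E·R_E = 12 − 1.13×0.56 − 1.14×2.2 = 8.86 V.
V_CE = 8.86 V > 0.2 V confirms active-region operation.

I_C ≈ 1.1 mA, V_CE ≈ 8.9 V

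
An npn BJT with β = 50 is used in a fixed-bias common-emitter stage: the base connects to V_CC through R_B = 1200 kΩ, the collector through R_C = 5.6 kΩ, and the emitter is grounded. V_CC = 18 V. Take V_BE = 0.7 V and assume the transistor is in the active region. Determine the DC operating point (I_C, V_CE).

I_C ≈ 0.72 mA, V_CE ≈ 14 V

Base loop: V_CC = I_B·R_B + V_BE, so I_B = (18 − 0.7)/1200 kΩ = 0.0144 mA.
In the active region I_C = β·I_B = 50 × 0.0144 = 0.721 mA.
Collector loop: V_CE = V_CC − I_C·R_C = 18 − 0.721×5.6 = 14 V.
Since V_CE = 14 V > V_CE(sat) ≈ 0.2 V, the transistor is in the active region as assumed.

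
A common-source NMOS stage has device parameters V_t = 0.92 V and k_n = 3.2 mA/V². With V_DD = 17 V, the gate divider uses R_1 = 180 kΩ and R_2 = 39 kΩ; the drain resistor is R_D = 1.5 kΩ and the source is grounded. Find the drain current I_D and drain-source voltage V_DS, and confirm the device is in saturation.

I_D ≈ 7.1 mA, V_DS ≈ 6.3 V

V_G = V_DD·R_2/(R_1+R_2) = 17×39/219 = 3.03 V. With the source grounded, V_GS = V_G = 3.03 V.
Assume saturation: I_D = (k_n/2)(V_GS − V_t)² = (3.2/2)×(3.03 − 0.92)² = 1.6×2.11² = 7.11 mA.
V_DS = V_DD − I_D·R_D = 17 − 7.11×1.5 = 6.34 V.
Saturation requires V_DS ≥ V_GS − V_t = 2.11 V; 6.34 ≥ 2.11 ✓.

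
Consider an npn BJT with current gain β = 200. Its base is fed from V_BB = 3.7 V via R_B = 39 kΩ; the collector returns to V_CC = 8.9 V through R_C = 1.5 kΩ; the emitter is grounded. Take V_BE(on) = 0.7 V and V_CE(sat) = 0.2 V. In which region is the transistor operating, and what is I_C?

saturation; I_C ≈ 5.8 mA

Assume active: I_B = (3.7 − 0.7)/39 = 0.0769 mA, giving I_C = β·I_B = 15.4 mA.
But then V_CE = 8.9 − 15.4×1.5 = -14.2 V < V_CE(sat) = 0.2 V — impossible in the active region.
So the transistor is saturated. With V_CE = 0.2 V, I_C = (V_CC − 0.2)/R_C = 8.7/1.5 = 5.8 mA.
Check: β·I_B = 15.4 mA > I_C = 5.8 mA, confirming saturation.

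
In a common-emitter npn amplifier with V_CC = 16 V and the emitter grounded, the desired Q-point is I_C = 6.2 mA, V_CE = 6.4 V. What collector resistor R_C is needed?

R_C ≈ 1.5 kΩ

Collector loop: V_CC = I_C·R_C + V_CE.
R_C = (V_CC − V_CE)/I_C = (16 − 6.4)/6.2 = 1.55 kΩ.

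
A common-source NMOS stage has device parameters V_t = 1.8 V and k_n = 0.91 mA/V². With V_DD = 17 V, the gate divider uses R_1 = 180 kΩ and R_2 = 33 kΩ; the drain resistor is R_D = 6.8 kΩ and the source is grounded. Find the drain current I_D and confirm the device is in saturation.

V_G = V_DD·R_2/(R_1+R_2) = 17×33/213 = 2.63 V. With the source grounded, V_GS = V_G = 2.63 V.
Assume saturation: I_D = (k_n/2)(V_GS − V_t)² = (0.91/2)×(2.63 − 1.8)² = 0.455×0.834² = 0.316 mA.
V_DS = V_DD − I_D·R_D = 17 − 0.316×6.8 = 14.8 V.
Saturation requires V_DS ≥ V_GS − V_t = 0.834 V; 14.8 ≥ 0.834 ✓.

I_D ≈ 0.32 mA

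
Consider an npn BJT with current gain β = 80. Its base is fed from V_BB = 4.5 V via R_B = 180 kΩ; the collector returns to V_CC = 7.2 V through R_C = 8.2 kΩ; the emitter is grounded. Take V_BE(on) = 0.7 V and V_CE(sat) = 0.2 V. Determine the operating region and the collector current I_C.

Assume active: I_B = (4.5 − 0.7)/180 = 0.0211 mA, giving I_C = β·I_B = 1.69 mA.
But then V_CE = 7.2 − 1.69×8.2 = -6.65 V < V_CE(sat) = 0.2 V — impossible in the active region.
So the transistor is saturated. With V_CE = 0.2 V, I_C = (V_CC − 0.2)/R_C = 7/8.2 = 0.854 mA.
Check: β·I_B = 1.69 mA > I_C = 0.854 mA, confirming saturation.

saturation; I_C ≈ 0.85 mA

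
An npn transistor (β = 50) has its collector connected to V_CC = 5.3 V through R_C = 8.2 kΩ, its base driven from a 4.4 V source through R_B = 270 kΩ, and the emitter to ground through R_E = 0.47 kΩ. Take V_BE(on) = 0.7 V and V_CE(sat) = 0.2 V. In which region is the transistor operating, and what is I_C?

Assume active: I_B = (4.4 − 0.7)/(270 + 51×0.47) = 0.0126 mA, I_C = β·I_B = 0.629 mA.
Then V_CE = 5.3 − 0.629×8.2 − 0.642×0.47 = -0.162 V < 0.2 V — the active assumption fails.
Re-solve with V_CE = 0.2 V. KCL at the emitter: V_E/R_E = (V_BB−0.7−V_E)/R_B + (V_CC−0.2−V_E)/R_C, giving V_E = 0.282 V.
I_C = (V_CC − 0.2 − V_E)/R_C = (5.1 − 0.282)/8.2 = 0.588 mA.
Check: I_B = (3.7 − 0.282)/270 = 0.0127 mA, and β·I_B = 0.633 mA > I_C, confirming saturation.

saturation; I_C ≈ 0.59 mA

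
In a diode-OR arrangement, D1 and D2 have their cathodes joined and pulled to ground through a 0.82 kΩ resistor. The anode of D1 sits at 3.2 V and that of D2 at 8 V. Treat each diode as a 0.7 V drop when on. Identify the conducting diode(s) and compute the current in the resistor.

Assume both conduct. Then node N would need to be at both 3.2−0.7 = 2.5 V and 8−0.7 = 7.3 V, which is impossible.
Assume only D2 conducts: V_N = 8 − 0.7 = 7.3 V, so I_R = 7.3/0.82 = 8.9 mA.
Check D1: its anode-to-cathode voltage is 3.2 − 7.3 = -4.1 V < 0.7 V, so it is off. The assumption is consistent.

Only D2 conducts; I_R ≈ 8.9 mA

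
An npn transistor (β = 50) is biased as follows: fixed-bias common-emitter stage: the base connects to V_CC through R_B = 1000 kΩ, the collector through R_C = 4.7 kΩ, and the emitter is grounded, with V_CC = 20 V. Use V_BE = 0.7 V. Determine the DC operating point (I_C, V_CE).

Base loop: V_CC = I_B·R_B + V_BE, so I_B = (20 − 0.7)/1000 kΩ = 0.0193 mA.
In the active region I_C = β·I_B = 50 × 0.0193 = 0.965 mA.
Collector loop: V_CE = V_CC − I_C·R_C = 20 − 0.965×4.7 = 15.5 V.
Since V_CE = 15.5 V > V_CE(sat) ≈ 0.2 V, the transistor is in the active region as assumed.

I_C ≈ 0.97 mA, V_CE ≈ 15 V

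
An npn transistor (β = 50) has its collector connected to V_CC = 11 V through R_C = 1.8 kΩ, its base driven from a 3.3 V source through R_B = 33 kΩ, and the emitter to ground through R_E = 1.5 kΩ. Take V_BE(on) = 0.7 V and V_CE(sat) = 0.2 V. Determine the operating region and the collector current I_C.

active; I_C ≈ 1.2 mA

Assume active. Base-emitter loop: I_B = (V_BB − V_BE)/(R_B + (β+1)R_E) = (3.3 − 0.7)/(33 + 51×1.5) = 0.0237 mA.
I_C = β·I_B = 50×0.0237 = 1.19 mA.
V_CE = V_CC − I_C·R_C − I_E·R_E = 11 − 1.19×1.8 − 1.21×1.5 = 7.05 V > V_CE(sat), so the active-region assumption holds.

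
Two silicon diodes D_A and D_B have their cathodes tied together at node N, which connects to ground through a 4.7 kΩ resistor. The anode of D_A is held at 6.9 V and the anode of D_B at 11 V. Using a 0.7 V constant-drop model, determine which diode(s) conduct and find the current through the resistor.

Only D_B conducts; I_R ≈ 2.2 mA

Assume both conduct. Then node N would need to be at both 6.9−0.7 = 6.2 V and 11−0.7 = 10.3 V, which is impossible.
Assume only D_B conducts: V_N = 11 − 0.7 = 10.3 V, so I_R = 10.3/4.7 = 2.19 mA.
Check D_A: its anode-to-cathode voltage is 6.9 − 10.3 = -3.4 V < 0.7 V, so it is off. The assumption is consistent.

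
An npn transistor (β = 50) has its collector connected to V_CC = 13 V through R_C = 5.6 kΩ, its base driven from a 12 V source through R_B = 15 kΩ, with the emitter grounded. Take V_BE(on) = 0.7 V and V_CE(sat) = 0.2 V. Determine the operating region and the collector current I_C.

saturation; I_C ≈ 2.3 mA

Assume active: I_B = (12 − 0.7)/15 = 0.753 mA, giving I_C = β·I_B = 37.7 mA.
But then V_CE = 13 − 37.7×5.6 = -198 V < V_CE(sat) = 0.2 V — impossible in the active region.
So the transistor is saturated. With V_CE = 0.2 V, I_C = (V_CC − 0.2)/R_C = 12.8/5.6 = 2.29 mA.
Check: β·I_B = 37.7 mA > I_C = 2.29 mA, confirming saturation.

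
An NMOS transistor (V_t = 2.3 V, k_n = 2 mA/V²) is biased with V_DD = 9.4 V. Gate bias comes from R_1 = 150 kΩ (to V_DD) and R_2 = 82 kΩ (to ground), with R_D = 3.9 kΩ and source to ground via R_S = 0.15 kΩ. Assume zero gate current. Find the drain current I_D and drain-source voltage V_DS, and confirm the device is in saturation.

I_D ≈ 0.81 mA, V_DS ≈ 6.1 V

V_G = V_DD·R_2/(R_1+R_2) = 9.4×82/232 = 3.32 V.
Assume saturation: I_D = (k_n/2)(V_GS − V_t)² with V_GS = V_G − I_D·R_S = 3.32 − 0.15·I_D.
Substituting gives 0.0225·I_D² − 1.31·I_D + 1.05 = 0, with roots I_D = 0.811 or 57.3 mA.
The root I_D = 57.3 mA gives V_GS = -5.27 V ≤ V_t, so take I_D = 0.811 mA.
Then V_GS = 3.2 V and V_DS = V_DD − I_D(R_D+R_S) = 9.4 − 0.811×4.05 = 6.11 V.
Saturation requires V_DS ≥ V_GS − V_t = 0.901 V; 6.11 ≥ 0.901 ✓.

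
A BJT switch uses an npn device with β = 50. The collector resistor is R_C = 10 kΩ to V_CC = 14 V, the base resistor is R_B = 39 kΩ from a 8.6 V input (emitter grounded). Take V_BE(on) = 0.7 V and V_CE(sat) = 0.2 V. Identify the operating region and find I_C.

Assume active: I_B = (8.6 − 0.7)/39 = 0.203 mA, giving I_C = β·I_B = 10.1 mA.
But then V_CE = 14 − 10.1×10 = -87.3 V < V_CE(sat) = 0.2 V — impossible in the active region.
So the transistor is saturated. With V_CE = 0.2 V, I_C = (V_CC − 0.2)/R_C = 13.8/10 = 1.38 mA.
Check: β·I_B = 10.1 mA > I_C = 1.38 mA, confirming saturation.

saturation; I_C ≈ 1.4 mA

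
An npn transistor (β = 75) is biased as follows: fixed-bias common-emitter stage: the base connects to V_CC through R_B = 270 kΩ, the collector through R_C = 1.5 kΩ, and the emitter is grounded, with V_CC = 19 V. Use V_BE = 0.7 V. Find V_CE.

V_CE ≈ 11 V

Base loop: V_CC = I_B·R_B + V_BE, so I_B = (19 − 0.7)/270 kΩ = 0.0678 mA.
In the active region I_C = β·I_B = 75 × 0.0678 = 5.08 mA.
Collector loop: V_CE = V_CC − I_C·R_C = 19 − 5.08×1.5 = 11.4 V.
Since V_CE = 11.4 V > V_CE(sat) ≈ 0.2 V, the transistor is in the active region as assumed.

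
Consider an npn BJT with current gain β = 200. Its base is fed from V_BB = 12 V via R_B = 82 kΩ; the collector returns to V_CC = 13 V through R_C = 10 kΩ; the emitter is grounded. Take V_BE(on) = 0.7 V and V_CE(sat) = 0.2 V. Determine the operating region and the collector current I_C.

saturation; I_C ≈ 1.3 mA

Assume active: I_B = (12 − 0.7)/82 = 0.138 mA, giving I_C = β·I_B = 27.6 mA.
But then V_CE = 13 − 27.6×10 = -263 V < V_CE(sat) = 0.2 V — impossible in the active region.
So the transistor is saturated. With V_CE = 0.2 V, I_C = (V_CC − 0.2)/R_C = 12.8/10 = 1.28 mA.
Check: β·I_B = 27.6 mA > I_C = 1.28 mA, confirming saturation.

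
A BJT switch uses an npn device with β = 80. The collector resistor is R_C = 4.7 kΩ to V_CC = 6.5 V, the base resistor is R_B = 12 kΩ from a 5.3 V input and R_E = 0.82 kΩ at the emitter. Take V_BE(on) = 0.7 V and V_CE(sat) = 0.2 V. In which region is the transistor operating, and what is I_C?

saturation; I_C ≈ 1.1 mA

Assume active: I_B = (5.3 − 0.7)/(12 + 81×0.82) = 0.0587 mA, I_C = β·I_B = 4.69 mA.
Then V_CE = 6.5 − 4.69×4.7 − 4.75×0.82 = -19.5 V < 0.2 V — the active assumption fails.
Re-solve with V_CE = 0.2 V. KCL at the emitter: V_E/R_E = (V_BB−0.7−V_E)/R_B + (V_CC−0.2−V_E)/R_C, giving V_E = 1.14 V.
I_C = (V_CC − 0.2 − V_E)/R_C = (6.3 − 1.14)/4.7 = 1.1 mA.
Check: I_B = (4.6 − 1.14)/12 = 0.289 mA, and β·I_B = 23.1 mA > I_C, confirming saturation.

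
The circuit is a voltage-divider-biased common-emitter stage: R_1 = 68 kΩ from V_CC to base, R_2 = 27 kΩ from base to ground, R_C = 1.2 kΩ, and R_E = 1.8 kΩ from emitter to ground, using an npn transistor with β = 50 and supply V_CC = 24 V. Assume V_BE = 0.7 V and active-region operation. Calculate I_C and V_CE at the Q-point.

Thevenize the base divider: V_Th = V_CC·R_2/(R_1+R_2) = 24×27/95 = 6.82 V, R_Th = R_1‖R_2 = 19.3 kΩ.
Base-emitter loop: V_Th = I_B·R_Th + V_BE + (β+1)I_B·R_E, so I_B = (6.82 − 0.7) / (19.3 + 51×1.8) = 0.0551 mA.
I_C = β·I_B = 50×0.0551 = 2.75 mA, and I_E = (β+1)I_B = 2.81 mA.
V_CE = V_CC − I_C·R_C − I_E·R_E = 24 − 2.75×1.2 − 2.81×1.8 = 15.6 V.
V_CE = 15.6 V > 0.2 V confirms active-region operation.

I_C ≈ 2.8 mA, V_CE ≈ 16 V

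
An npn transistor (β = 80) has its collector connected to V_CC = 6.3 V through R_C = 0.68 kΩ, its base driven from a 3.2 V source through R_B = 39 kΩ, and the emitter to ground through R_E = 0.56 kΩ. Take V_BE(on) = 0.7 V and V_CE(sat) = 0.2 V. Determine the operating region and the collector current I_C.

active; I_C ≈ 2.4 mA

Assume active. Base-emitter loop: I_B = (V_BB − V_BE)/(R_B + (β+1)R_E) = (3.2 − 0.7)/(39 + 81×0.56) = 0.0296 mA.
I_C = β·I_B = 80×0.0296 = 2.37 mA.
V_CE = V_CC − I_C·R_C − I_E·R_E = 6.3 − 2.37×0.68 − 2.4×0.56 = 3.34 V > V_CE(sat), so the active-region assumption holds.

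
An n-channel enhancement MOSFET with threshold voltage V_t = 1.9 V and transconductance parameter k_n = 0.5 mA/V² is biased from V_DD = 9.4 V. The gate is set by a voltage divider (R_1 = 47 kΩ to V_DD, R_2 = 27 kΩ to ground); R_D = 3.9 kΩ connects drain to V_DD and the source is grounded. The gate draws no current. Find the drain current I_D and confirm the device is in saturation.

I_D ≈ 0.59 mA

V_G = V_DD·R_2/(R_1+R_2) = 9.4×27/74 = 3.43 V. With the source grounded, V_GS = V_G = 3.43 V.
Assume saturation: I_D = (k_n/2)(V_GS − V_t)² = (0.5/2)×(3.43 − 1.9)² = 0.25×1.53² = 0.585 mA.
V_DS = V_DD − I_D·R_D = 9.4 − 0.585×3.9 = 7.12 V.
Saturation requires V_DS ≥ V_GS − V_t = 1.53 V; 7.12 ≥ 1.53 ✓.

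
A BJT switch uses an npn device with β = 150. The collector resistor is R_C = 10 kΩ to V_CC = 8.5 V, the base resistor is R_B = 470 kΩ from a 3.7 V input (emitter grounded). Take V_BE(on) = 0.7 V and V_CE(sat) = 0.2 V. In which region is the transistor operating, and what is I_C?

Assume active: I_B = (3.7 − 0.7)/470 = 0.00638 mA, giving I_C = β·I_B = 0.957 mA.
But then V_CE = 8.5 − 0.957×10 = -1.07 V < V_CE(sat) = 0.2 V — impossible in the active region.
So the transistor is saturated. With V_CE = 0.2 V, I_C = (V_CC − 0.2)/R_C = 8.3/10 = 0.83 mA.
Check: β·I_B = 0.957 mA > I_C = 0.83 mA, confirming saturation.

saturation; I_C ≈ 0.83 mA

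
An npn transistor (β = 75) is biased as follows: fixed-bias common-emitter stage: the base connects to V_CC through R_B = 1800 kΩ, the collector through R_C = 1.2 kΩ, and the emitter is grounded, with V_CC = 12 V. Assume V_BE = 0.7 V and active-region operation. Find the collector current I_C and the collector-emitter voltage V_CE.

Base loop: V_CC = I_B·R_B + V_BE, so I_B = (12 − 0.7)/1800 kΩ = 0.00628 mA.
In the active region I_C = β·I_B = 75 × 0.00628 = 0.471 mA.
Collector loop: V_CE = V_CC − I_C·R_C = 12 − 0.471×1.2 = 11.4 V.
Since V_CE = 11.4 V > V_CE(sat) ≈ 0.2 V, the transistor is in the active region as assumed.

I_C ≈ 0.47 mA, V_CE ≈ 11 V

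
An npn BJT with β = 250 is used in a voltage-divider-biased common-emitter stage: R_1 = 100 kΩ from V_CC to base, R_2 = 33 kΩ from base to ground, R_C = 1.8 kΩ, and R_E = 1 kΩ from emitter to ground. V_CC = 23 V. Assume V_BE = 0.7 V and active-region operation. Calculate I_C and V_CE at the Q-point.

Thevenize the base divider: V_Th = V_CC·R_2/(R_1+R_2) = 23×33/133 = 5.71 V, R_Th = R_1‖R_2 = 24.8 kΩ.
Base-emitter loop: V_Th = I_B·R_Th + V_BE + (β+1)I_B·R_E, so I_B = (5.71 − 0.7) / (24.8 + 251×1) = 0.0182 mA.
I_C = β·I_B = 250×0.0182 = 4.54 mA, and I_E = (β+1)I_B = 4.56 mA.
V_CE = V_CC − I_C·R_C − I_E·R_E = 23 − 4.54×1.8 − 4.56×1 = 10.3 V.
V_CE = 10.3 V > 0.2 V confirms active-region operation.

I_C ≈ 4.5 mA, V_CE ≈ 10 V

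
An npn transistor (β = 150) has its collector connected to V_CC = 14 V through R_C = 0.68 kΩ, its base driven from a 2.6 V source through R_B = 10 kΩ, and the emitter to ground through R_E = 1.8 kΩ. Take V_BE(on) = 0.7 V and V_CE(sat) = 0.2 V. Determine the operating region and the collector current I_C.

active; I_C ≈ 1 mA

Assume active. Base-emitter loop: I_B = (V_BB − V_BE)/(R_B + (β+1)R_E) = (2.6 − 0.7)/(10 + 151×1.8) = 0.00674 mA.
I_C = β·I_B = 150×0.00674 = 1.01 mA.
V_CE = V_CC − I_C·R_C − I_E·R_E = 14 − 1.01×0.68 − 1.02×1.8 = 11.5 V > V_CE(sat), so the active-region assumption holds.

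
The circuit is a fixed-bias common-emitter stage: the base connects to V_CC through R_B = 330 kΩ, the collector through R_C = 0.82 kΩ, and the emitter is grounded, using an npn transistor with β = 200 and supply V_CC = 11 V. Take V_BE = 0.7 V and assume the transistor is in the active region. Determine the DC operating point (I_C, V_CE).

Base loop: V_CC = I_B·R_B + V_BE, so I_B = (11 − 0.7)/330 kΩ = 0.0312 mA.
In the active region I_C = β·I_B = 200 × 0.0312 = 6.24 mA.
Collector loop: V_CE = V_CC − I_C·R_C = 11 − 6.24×0.82 = 5.88 V.
Since V_CE = 5.88 V > V_CE(sat) ≈ 0.2 V, the transistor is in the active region as assumed.

I_C ≈ 6.2 mA, V_CE ≈ 5.9 V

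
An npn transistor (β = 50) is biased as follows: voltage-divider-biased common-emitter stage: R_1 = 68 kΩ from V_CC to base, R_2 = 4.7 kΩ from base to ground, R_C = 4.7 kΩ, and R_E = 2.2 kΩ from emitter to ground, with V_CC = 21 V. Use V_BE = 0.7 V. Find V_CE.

V_CE ≈ 19 V

Thevenize the base divider: V_Th = V_CC·R_2/(R_1+R_2) = 21×4.7/72.7 = 1.36 V, R_Th = R_1‖R_2 = 4.4 kΩ.
Base-emitter loop: V_Th = I_B·R_Th + V_BE + (β+1)I_B·R_E, so I_B = (1.36 − 0.7) / (4.4 + 51×2.2) = 0.00564 mA.
I_C = β·I_B = 50×0.00564 = 0.282 mA, and I_E = (β+1)I_B = 0.288 mA.
V_CE = V_CC − I_C·R_C − I_E·R_E = 21 − 0.282×4.7 − 0.288×2.2 = 19 V.
V_CE = 19 V > 0.2 V confirms active-region operation.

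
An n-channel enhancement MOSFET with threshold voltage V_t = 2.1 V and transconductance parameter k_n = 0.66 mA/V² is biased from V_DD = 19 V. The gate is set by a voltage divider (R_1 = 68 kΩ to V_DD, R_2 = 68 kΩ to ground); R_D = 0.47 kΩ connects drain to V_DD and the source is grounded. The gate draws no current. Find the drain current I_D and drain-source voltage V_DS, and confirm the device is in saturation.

I_D ≈ 18 mA, V_DS ≈ 11 V

V_G = V_DD·R_2/(R_1+R_2) = 19×68/136 = 9.5 V. With the source grounded, V_GS = V_G = 9.5 V.
Assume saturation: I_D = (k_n/2)(V_GS − V_t)² = (0.66/2)×(9.5 − 2.1)² = 0.33×7.4² = 18.1 mA.
V_DS = V_DD − I_D·R_D = 19 − 18.1×0.47 = 10.5 V.
Saturation requires V_DS ≥ V_GS − V_t = 7.4 V; 10.5 ≥ 7.4 ✓.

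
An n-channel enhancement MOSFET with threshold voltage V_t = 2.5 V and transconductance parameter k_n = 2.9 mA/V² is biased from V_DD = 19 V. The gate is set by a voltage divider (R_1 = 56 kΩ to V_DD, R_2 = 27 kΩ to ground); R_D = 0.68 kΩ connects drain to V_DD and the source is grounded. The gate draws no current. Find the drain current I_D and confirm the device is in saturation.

V_G = V_DD·R_2/(R_1+R_2) = 19×27/83 = 6.18 V. With the source grounded, V_GS = V_G = 6.18 V.
Assume saturation: I_D = (k_n/2)(V_GS − V_t)² = (2.9/2)×(6.18 − 2.5)² = 1.45×3.68² = 19.6 mA.
V_DS = V_DD − I_D·R_D = 19 − 19.6×0.68 = 5.64 V.
Saturation requires V_DS ≥ V_GS − V_t = 3.68 V; 5.64 ≥ 3.68 ✓.

I_D ≈ 20 mA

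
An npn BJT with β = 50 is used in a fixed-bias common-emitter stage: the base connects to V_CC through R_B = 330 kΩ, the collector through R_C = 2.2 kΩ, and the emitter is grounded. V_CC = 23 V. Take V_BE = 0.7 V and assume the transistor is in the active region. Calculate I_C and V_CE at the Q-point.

Base loop: V_CC = I_B·R_B + V_BE, so I_B = (23 − 0.7)/330 kΩ = 0.0676 mA.
In the active region I_C = β·I_B = 50 × 0.0676 = 3.38 mA.
Collector loop: V_CE = V_CC − I_C·R_C = 23 − 3.38×2.2 = 15.6 V.
Since V_CE = 15.6 V > V_CE(sat) ≈ 0.2 V, the transistor is in the active region as assumed.

I_C ≈ 3.4 mA, V_CE ≈ 16 V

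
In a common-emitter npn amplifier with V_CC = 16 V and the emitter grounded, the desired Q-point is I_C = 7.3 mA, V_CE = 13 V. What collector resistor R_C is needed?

R_C ≈ 0.41 kΩ

Collector loop: V_CC = I_C·R_C + V_CE.
R_C = (V_CC − V_CE)/I_C = (16 − 13)/7.3 = 0.411 kΩ.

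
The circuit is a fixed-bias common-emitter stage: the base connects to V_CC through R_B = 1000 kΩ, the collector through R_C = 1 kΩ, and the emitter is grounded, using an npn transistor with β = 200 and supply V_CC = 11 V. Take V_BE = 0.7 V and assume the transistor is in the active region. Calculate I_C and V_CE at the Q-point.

Base loop: V_CC = I_B·R_B + V_BE, so I_B = (11 − 0.7)/1000 kΩ = 0.0103 mA.
In the active region I_C = β·I_B = 200 × 0.0103 = 2.06 mA.
Collector loop: V_CE = V_CC − I_C·R_C = 11 − 2.06×1 = 8.94 V.
Since V_CE = 8.94 V > V_CE(sat) ≈ 0.2 V, the transistor is in the active region as assumed.

I_C ≈ 2.1 mA, V_CE ≈ 8.9 V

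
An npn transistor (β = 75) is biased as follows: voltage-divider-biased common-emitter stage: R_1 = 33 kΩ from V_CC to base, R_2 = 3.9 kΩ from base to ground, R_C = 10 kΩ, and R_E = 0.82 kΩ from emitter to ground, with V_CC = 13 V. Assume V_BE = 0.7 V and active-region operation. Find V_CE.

Thevenize the base divider: V_Th = V_CC·R_2/(R_1+R_2) = 13×3.9/36.9 = 1.37 V, R_Th = R_1‖R_2 = 3.49 kΩ.
Base-emitter loop: V_Th = I_B·R_Th + V_BE + (β+1)I_B·R_E, so I_B = (1.37 − 0.7) / (3.49 + 76×0.82) = 0.0102 mA.
I_C = β·I_B = 75×0.0102 = 0.768 mA, and I_E = (β+1)I_B = 0.778 mA.
V_CE = V_CC − I_C·R_C − I_E·R_E = 13 − 0.768×10 − 0.778×0.82 = 4.68 V.
V_CE = 4.68 V > 0.2 V confirms active-region operation.

V_CE ≈ 4.7 V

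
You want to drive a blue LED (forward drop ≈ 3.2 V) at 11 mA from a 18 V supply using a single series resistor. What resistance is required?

The resistor drops V_S − V_D = 18 − 3.2 = 14.8 V at 11 mA.
R = 14.8 V / 11 mA = 1.35 kΩ.

R ≈ 1.3 kΩ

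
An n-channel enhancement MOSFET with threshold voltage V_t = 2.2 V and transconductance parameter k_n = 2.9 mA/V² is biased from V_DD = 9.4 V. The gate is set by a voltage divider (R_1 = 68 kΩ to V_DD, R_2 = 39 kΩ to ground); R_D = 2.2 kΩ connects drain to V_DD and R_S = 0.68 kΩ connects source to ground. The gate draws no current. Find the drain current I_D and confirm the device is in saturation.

I_D ≈ 0.75 mA

V_G = V_DD·R_2/(R_1+R_2) = 9.4×39/107 = 3.43 V.
Assume saturation: I_D = (k_n/2)(V_GS − V_t)² with V_GS = V_G − I_D·R_S = 3.43 − 0.68·I_D.
Substituting gives 0.67·I_D² − 3.42·I_D + 2.18 = 0, with roots I_D = 0.747 or 4.35 mA.
The root I_D = 4.35 mA gives V_GS = 0.468 V ≤ V_t, so take I_D = 0.747 mA.
Then V_GS = 2.92 V and V_DS = V_DD − I_D(R_D+R_S) = 9.4 − 0.747×2.88 = 7.25 V.
Saturation requires V_DS ≥ V_GS − V_t = 0.718 V; 7.25 ≥ 0.718 ✓.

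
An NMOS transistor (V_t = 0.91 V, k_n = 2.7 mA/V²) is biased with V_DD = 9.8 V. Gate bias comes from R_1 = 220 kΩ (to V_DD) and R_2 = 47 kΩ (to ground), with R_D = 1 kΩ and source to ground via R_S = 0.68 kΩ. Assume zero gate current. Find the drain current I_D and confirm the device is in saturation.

I_D ≈ 0.4 mA

V_G = V_DD·R_2/(R_1+R_2) = 9.8×47/267 = 1.73 V.
Assume saturation: I_D = (k_n/2)(V_GS − V_t)² with V_GS = V_G − I_D·R_S = 1.73 − 0.68·I_D.
Substituting gives 0.624·I_D² − 2.5·I_D + 0.897 = 0, with roots I_D = 0.399 or 3.6 mA.
The root I_D = 3.6 mA gives V_GS = -0.723 V ≤ V_t, so take I_D = 0.399 mA.
Then V_GS = 1.45 V and V_DS = V_DD − I_D(R_D+R_S) = 9.8 − 0.399×1.68 = 9.13 V.
Saturation requires V_DS ≥ V_GS − V_t = 0.544 V; 9.13 ≥ 0.544 ✓.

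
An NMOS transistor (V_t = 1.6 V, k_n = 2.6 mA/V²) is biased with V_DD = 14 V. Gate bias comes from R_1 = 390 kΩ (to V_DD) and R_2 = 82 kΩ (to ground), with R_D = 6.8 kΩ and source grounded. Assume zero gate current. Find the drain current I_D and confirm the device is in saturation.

I_D ≈ 0.9 mA

V_G = V_DD·R_2/(R_1+R_2) = 14×82/472 = 2.43 V. With the source grounded, V_GS = V_G = 2.43 V.
Assume saturation: I_D = (k_n/2)(V_GS − V_t)² = (2.6/2)×(2.43 − 1.6)² = 1.3×0.832² = 0.9 mA.
V_DS = V_DD − I_D·R_D = 14 − 0.9×6.8 = 7.88 V.
Saturation requires V_DS ≥ V_GS − V_t = 0.832 V; 7.88 ≥ 0.832 ✓.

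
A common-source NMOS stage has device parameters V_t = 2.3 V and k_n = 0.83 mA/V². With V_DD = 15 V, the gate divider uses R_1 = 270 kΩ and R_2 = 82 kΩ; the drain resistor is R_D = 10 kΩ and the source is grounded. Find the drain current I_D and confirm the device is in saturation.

V_G = V_DD·R_2/(R_1+R_2) = 15×82/352 = 3.49 V. With the source grounded, V_GS = V_G = 3.49 V.
Assume saturation: I_D = (k_n/2)(V_GS − V_t)² = (0.83/2)×(3.49 − 2.3)² = 0.415×1.19² = 0.592 mA.
V_DS = V_DD − I_D·R_D = 15 − 0.592×10 = 9.08 V.
Saturation requires V_DS ≥ V_GS − V_t = 1.19 V; 9.08 ≥ 1.19 ✓.

I_D ≈ 0.59 mA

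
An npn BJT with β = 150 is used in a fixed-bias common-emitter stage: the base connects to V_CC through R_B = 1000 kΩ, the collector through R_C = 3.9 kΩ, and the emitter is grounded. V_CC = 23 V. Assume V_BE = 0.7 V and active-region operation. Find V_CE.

V_CE ≈ 10 V

Base loop: V_CC = I_B·R_B + V_BE, so I_B = (23 − 0.7)/1000 kΩ = 0.0223 mA.
In the active region I_C = β·I_B = 150 × 0.0223 = 3.35 mA.
Collector loop: V_CE = V_CC − I_C·R_C = 23 − 3.35×3.9 = 9.95 V.
Since V_CE = 9.95 V > V_CE(sat) ≈ 0.2 V, the transistor is in the active region as assumed.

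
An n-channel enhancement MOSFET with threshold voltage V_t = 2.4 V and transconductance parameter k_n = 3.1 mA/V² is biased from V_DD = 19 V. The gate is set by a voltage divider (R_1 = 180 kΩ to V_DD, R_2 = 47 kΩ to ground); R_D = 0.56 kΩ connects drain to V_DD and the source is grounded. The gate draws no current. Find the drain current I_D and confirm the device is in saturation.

V_G = V_DD·R_2/(R_1+R_2) = 19×47/227 = 3.93 V. With the source grounded, V_GS = V_G = 3.93 V.
Assume saturation: I_D = (k_n/2)(V_GS − V_t)² = (3.1/2)×(3.93 − 2.4)² = 1.55×1.53² = 3.65 mA.
V_DS = V_DD − I_D·R_D = 19 − 3.65×0.56 = 17 V.
Saturation requires V_DS ≥ V_GS − V_t = 1.53 V; 17 ≥ 1.53 ✓.

I_D ≈ 3.6 mA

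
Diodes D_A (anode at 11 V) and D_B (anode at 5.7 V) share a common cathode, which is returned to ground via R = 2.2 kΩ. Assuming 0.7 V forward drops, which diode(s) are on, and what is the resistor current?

Only D_A conducts; I_R ≈ 4.7 mA

Assume both conduct. Then node N would need to be at both 11−0.7 = 10.3 V and 5.7−0.7 = 5 V, which is impossible.
Assume only D_A conducts: V_N = 11 − 0.7 = 10.3 V, so I_R = 10.3/2.2 = 4.68 mA.
Check D_B: its anode-to-cathode voltage is 5.7 − 10.3 = -4.6 V < 0.7 V, so it is off. The assumption is consistent.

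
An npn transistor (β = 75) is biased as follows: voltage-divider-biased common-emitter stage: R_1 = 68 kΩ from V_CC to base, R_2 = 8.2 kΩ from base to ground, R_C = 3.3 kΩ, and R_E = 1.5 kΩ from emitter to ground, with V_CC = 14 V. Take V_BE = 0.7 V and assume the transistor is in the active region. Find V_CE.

V_CE ≈ 12 V

Thevenize the base divider: V_Th = V_CC·R_2/(R_1+R_2) = 14×8.2/76.2 = 1.51 V, R_Th = R_1‖R_2 = 7.32 kΩ.
Base-emitter loop: V_Th = I_B·R_Th + V_BE + (β+1)I_B·R_E, so I_B = (1.51 − 0.7) / (7.32 + 76×1.5) = 0.00665 mA.
I_C = β·I_B = 75×0.00665 = 0.499 mA, and I_E = (β+1)I_B = 0.505 mA.
V_CE = V_CC − I_C·R_C − I_E·R_E = 14 − 0.499×3.3 − 0.505×1.5 = 11.6 V.
V_CE = 11.6 V > 0.2 V confirms active-region operation.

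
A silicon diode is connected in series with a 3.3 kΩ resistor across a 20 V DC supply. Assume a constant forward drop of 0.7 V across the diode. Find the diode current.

KVL around the loop: 20 = V_D + I·R = 0.7 + I × 3.3 kΩ.
So I = (20 − 0.7) / 3.3 kΩ = 19.3 / 3.3 = 5.85 mA.

I ≈ 5.8 mA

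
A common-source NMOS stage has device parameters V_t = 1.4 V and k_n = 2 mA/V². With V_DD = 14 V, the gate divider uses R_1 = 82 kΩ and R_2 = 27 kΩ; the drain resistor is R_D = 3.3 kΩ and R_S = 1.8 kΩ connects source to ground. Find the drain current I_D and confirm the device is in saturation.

V_G = V_DD·R_2/(R_1+R_2) = 14×27/109 = 3.47 V.
Assume saturation: I_D = (k_n/2)(V_GS − V_t)² with V_GS = V_G − I_D·R_S = 3.47 − 1.8·I_D.
Substituting gives 3.24·I_D² − 8.44·I_D + 4.28 = 0, with roots I_D = 0.688 or 1.92 mA.
The root I_D = 1.92 mA gives V_GS = 0.015 V ≤ V_t, so take I_D = 0.688 mA.
Then V_GS = 2.23 V and V_DS = V_DD − I_D(R_D+R_S) = 14 − 0.688×5.1 = 10.5 V.
Saturation requires V_DS ≥ V_GS − V_t = 0.829 V; 10.5 ≥ 0.829 ✓.

I_D ≈ 0.69 mA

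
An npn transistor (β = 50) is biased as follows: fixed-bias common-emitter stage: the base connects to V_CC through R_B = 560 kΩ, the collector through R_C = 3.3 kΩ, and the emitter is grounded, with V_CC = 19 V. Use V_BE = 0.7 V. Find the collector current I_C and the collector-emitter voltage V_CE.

Base loop: V_CC = I_B·R_B + V_BE, so I_B = (19 − 0.7)/560 kΩ = 0.0327 mA.
In the active region I_C = β·I_B = 50 × 0.0327 = 1.63 mA.
Collector loop: V_CE = V_CC − I_C·R_C = 19 − 1.63×3.3 = 13.6 V.
Since V_CE = 13.6 V > V_CE(sat) ≈ 0.2 V, the transistor is in the active region as assumed.

I_C ≈ 1.6 mA, V_CE ≈ 14 V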